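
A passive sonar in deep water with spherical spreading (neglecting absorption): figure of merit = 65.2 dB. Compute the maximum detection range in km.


At max range FOM = TL, so 20*log10(R) = 65.2
R = 10^(65.2/20) = 1819.7 m = 1.82 km

1.82 km


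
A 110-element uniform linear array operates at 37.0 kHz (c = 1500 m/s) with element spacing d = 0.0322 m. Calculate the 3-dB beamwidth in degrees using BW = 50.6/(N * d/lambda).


Step 1: lambda = 1500/37000 = 0.04054 m
Step 2: d/lambda = 0.0322/0.04054 = 0.7943
Step 3: BW = 50.6/(N * d/lambda) = 50.6/(110 * 0.7943) = 0.58

0.58 deg


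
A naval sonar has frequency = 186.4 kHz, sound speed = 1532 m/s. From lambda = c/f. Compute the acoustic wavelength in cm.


lambda = c/f = 1532 / 186400 = 0.0082 m = 0.82 cm

0.82 cm


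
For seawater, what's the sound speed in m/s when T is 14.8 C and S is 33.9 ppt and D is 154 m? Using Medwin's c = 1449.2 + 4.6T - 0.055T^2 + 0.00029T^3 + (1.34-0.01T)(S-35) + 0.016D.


1507.33 m/s


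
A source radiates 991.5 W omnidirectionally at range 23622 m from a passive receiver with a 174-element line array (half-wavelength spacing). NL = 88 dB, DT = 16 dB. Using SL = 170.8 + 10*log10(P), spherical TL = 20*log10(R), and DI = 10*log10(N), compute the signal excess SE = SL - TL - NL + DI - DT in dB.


31.7 dB


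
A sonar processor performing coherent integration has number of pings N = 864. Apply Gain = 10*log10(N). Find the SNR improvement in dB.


29.37 dB


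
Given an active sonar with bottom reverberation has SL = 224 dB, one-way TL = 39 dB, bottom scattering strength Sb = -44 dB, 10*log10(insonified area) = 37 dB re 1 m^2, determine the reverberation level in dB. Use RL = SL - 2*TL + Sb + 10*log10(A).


139 dB


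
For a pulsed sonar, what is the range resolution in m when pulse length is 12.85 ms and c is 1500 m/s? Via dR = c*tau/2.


dR = c*tau/2 = 1500 * 12.85e-3 / 2 = 9.6375

9.6375 m


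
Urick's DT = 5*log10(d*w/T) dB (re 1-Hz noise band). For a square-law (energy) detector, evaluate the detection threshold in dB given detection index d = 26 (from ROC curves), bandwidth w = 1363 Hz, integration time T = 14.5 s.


DT = 5*log10(d*w/T) = 5*log10(26 * 1363 / 14.5) = 5*log10(2444.0) = 16.94

16.94 dB


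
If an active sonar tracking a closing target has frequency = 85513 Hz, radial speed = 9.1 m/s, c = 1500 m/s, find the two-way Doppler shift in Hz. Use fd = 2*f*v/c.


fd = 2*f*v/c = 2 * 85513 * 9.1 / 1500 = 1037.56

1037.56 Hz


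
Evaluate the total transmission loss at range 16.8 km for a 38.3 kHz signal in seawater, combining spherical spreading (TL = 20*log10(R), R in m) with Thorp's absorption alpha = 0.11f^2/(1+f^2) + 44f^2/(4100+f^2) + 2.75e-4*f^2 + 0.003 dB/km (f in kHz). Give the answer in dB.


287.96 dB


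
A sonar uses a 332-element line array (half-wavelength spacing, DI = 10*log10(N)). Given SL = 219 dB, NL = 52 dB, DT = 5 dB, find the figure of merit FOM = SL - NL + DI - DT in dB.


Step 1: DI = 10*log10(332) = 25.21 dB
Step 2: FOM = SL - NL + DI - DT = 219 - 52 + 25.21 - 5 = 187.21

187.21 dB


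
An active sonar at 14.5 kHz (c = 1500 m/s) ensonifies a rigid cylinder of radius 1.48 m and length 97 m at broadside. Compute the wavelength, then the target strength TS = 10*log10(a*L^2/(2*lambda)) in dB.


Step 1: lambda = c/f = 1500/14500 = 0.10345 m
Step 2: TS = 10*log10(a*L^2/(2*lambda)) = 10*log10(1.48*97^2/(2*0.10345)) = 48.28

48.28 dB


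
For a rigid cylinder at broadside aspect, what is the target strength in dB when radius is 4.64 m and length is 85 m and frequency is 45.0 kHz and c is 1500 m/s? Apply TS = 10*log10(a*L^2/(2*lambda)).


lambda = 1500/45000 = 0.03333 m
TS = 10*log10(4.64*85^2/(2*0.03333)) = 57.01

57.01 dB


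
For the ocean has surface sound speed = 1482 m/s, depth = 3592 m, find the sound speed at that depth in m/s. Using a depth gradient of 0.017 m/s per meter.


1543.064 m/s


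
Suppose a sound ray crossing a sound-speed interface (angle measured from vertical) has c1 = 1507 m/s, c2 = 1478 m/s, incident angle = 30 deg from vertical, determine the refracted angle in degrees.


sin(theta2) = (c2/c1)*sin(theta1) = (1478/1507)*sin(30 deg) = 0.49038
theta2 = arcsin(0.49038) = 29.37

29.37 deg


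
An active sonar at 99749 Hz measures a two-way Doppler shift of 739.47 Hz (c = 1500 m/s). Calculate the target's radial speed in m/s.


5.56 m/s


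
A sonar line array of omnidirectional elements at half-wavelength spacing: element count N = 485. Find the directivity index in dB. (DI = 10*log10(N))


26.86 dB


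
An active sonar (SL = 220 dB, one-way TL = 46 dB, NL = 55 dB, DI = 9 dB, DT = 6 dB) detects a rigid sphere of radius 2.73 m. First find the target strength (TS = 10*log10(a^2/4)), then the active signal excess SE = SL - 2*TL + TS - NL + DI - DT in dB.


Step 1: TS = 10*log10(2.73^2/4) = 2.7 dB
Step 2: SE = SL - 2*TL + TS - NL + DI - DT = 220 - 2*46 + (2.7) - 55 + 9 - 6 = 78.7

78.7 dB


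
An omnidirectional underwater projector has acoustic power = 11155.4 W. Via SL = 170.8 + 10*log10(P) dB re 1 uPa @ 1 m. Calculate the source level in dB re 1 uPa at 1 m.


SL = 170.8 + 10*log10(11155.4) = 170.8 + 40.47 = 211.27

211.27 dB


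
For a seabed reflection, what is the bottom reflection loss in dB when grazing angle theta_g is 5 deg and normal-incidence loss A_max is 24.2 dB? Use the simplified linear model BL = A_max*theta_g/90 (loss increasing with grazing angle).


1.34 dB


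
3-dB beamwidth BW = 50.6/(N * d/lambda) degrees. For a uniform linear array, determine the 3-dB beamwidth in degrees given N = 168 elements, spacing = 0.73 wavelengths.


0.41 deg


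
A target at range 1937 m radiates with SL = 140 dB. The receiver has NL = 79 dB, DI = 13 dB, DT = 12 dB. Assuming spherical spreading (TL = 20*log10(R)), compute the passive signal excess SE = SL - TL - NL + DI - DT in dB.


-3.74 dB


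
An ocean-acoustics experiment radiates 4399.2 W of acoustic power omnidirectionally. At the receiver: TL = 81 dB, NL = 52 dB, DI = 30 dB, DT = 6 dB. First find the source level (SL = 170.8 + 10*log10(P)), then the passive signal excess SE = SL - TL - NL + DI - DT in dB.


Step 1: SL = 170.8 + 10*log10(4399.2) = 207.23 dB
Step 2: SE = SL - TL - NL + DI - DT = 207.23 - 81 - 52 + 30 - 6 = 98.23

98.23 dB


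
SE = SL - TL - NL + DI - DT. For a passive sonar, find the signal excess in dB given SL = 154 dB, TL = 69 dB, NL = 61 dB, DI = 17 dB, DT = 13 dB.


28 dB


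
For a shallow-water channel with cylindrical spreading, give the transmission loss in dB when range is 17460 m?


TL = 10*log10(17460) = 42.42

42.42 dB


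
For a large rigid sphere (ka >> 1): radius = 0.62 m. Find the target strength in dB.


-10.17 dB


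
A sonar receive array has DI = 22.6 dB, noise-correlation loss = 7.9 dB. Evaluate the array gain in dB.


AG = DI - L_corr = 22.6 - 7.9 = 14.7

14.7 dB


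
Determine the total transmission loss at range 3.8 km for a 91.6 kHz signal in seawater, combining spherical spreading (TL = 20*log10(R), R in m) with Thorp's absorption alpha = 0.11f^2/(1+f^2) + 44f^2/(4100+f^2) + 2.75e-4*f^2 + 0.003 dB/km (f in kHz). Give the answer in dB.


Step 1 (Thorp): alpha = 0.11*8390.56/(1+8390.56) + 44*8390.56/(4100+8390.56) + 2.75e-4*8390.56 + 0.003 = 31.9775 dB/km
Step 2: TL_spread = 20*log10(3800) = 71.6 dB
Step 3: TL_abs = alpha*R = 31.9775 * 3.8 = 121.51 dB
Step 4: TL_total = 71.6 + 121.51 = 193.11

193.11 dB


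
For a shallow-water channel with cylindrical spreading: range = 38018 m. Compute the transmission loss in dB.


45.8 dB


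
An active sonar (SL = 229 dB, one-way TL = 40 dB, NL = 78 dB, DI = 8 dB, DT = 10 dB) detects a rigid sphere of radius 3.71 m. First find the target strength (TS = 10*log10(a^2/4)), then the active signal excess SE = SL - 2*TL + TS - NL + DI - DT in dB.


Step 1: TS = 10*log10(3.71^2/4) = 5.37 dB
Step 2: SE = SL - 2*TL + TS - NL + DI - DT = 229 - 2*40 + (5.37) - 78 + 8 - 10 = 74.37

74.37 dB


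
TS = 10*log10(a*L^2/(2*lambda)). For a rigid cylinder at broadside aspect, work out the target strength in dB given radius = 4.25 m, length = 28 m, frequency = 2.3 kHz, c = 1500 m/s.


lambda = 1500/2300 = 0.65217 m
TS = 10*log10(4.25*28^2/(2*0.65217)) = 34.07

34.07 dB


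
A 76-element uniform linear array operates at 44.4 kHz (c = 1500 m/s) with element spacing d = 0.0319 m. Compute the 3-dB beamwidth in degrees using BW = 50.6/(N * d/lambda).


Step 1: lambda = 1500/44400 = 0.03378 m
Step 2: d/lambda = 0.0319/0.03378 = 0.9443
Step 3: BW = 50.6/(N * d/lambda) = 50.6/(76 * 0.9443) = 0.71

0.71 deg


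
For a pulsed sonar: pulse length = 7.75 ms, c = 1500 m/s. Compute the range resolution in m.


dR = c*tau/2 = 1500 * 7.75e-3 / 2 = 5.8125

5.8125 m


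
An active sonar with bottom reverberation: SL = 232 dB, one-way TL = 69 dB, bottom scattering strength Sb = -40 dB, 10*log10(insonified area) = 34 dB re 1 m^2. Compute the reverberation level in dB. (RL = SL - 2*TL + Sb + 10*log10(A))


RL = SL - 2*TL + Sb + 10*log10(A) = 232 - 2*69 + (-40) + 34 = 88

88 dB


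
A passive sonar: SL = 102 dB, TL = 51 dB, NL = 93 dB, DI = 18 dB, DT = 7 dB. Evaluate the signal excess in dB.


SE = SL - TL - NL + DI - DT = 102 - 51 - 93 + 18 - 7 = -31

-31 dB


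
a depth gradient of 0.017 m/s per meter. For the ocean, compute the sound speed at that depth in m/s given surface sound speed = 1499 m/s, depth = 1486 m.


c = 1499 + 0.017 * 1486 = 1524.262

1524.262 m/s


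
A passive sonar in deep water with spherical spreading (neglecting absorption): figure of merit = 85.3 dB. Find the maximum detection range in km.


At max range FOM = TL, so 20*log10(R) = 85.3
R = 10^(85.3/20) = 18407.72 m = 18.41 km

18.41 km


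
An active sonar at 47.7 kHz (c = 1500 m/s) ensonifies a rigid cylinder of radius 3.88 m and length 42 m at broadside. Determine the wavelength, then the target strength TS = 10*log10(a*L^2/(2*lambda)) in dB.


Step 1: lambda = c/f = 1500/47700 = 0.03145 m
Step 2: TS = 10*log10(a*L^2/(2*lambda)) = 10*log10(3.88*42^2/(2*0.03145)) = 50.37

50.37 dB


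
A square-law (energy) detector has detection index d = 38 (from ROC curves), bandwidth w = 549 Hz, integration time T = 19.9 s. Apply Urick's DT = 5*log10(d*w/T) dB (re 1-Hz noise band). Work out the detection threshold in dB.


DT = 5*log10(d*w/T) = 5*log10(38 * 549 / 19.9) = 5*log10(1048.34) = 15.1

15.1 dB


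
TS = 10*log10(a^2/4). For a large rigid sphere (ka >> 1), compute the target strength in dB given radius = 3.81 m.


5.6 dB


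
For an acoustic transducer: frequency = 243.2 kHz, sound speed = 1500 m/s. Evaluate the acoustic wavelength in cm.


0.62 cm


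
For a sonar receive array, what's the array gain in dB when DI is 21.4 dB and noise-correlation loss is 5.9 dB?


15.5 dB


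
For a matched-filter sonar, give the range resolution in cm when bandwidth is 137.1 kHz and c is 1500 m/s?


dR = c/(2*BW) = 1500 / (2 * 137.1e3) = 0.0055 m = 0.55 cm

0.55 cm


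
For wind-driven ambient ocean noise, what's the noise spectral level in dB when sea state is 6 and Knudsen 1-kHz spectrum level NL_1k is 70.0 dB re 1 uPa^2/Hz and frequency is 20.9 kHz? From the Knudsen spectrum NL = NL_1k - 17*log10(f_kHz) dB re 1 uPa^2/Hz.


47.56 dB


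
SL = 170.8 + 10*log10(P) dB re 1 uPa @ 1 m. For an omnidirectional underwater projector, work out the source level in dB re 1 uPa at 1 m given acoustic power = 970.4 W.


SL = 170.8 + 10*log10(970.4) = 170.8 + 29.87 = 200.67

200.67 dB


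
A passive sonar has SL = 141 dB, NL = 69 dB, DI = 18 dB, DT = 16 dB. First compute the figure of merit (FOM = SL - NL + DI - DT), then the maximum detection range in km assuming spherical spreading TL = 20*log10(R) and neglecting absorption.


Step 1: FOM = SL - NL + DI - DT = 141 - 69 + 18 - 16 = 74 dB
Step 2: at max range FOM = TL = 20*log10(R), so R = 10^(74/20) = 5011.87 m = 5.01 km

5.01 km


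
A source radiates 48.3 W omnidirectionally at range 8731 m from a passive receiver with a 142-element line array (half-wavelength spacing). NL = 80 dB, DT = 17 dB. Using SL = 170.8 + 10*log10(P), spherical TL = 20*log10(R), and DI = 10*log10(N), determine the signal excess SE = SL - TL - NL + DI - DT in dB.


33.34 dB


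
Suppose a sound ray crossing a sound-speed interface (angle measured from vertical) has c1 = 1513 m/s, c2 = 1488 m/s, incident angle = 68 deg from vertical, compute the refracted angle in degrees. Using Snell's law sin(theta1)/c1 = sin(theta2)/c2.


sin(theta2) = (c2/c1)*sin(theta1) = (1488/1513)*sin(68 deg) = 0.91186
theta2 = arcsin(0.91186) = 65.76

65.76 deg


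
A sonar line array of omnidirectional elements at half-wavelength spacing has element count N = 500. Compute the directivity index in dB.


DI = 10*log10(500) = 26.99

26.99 dB


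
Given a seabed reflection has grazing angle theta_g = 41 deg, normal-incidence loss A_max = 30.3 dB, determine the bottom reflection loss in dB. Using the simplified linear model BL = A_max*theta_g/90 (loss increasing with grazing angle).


BL = A_max * theta_g / 90 = 30.3 * 41 / 90 = 13.8

13.8 dB


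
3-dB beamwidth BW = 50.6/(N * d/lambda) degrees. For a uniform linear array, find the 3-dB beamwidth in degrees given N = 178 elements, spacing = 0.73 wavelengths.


BW = 50.6 / (178 * 0.73) = 50.6 / 129.94 = 0.39

0.39 deg


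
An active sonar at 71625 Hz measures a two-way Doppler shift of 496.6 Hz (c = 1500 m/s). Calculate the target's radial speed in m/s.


From fd = 2*f*v/c, v = c*fd/(2*f) = 1500 * 496.6 / (2*71625) = 5.2

5.2 m/s


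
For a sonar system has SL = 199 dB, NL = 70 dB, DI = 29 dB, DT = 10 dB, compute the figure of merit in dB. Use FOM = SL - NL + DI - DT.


FOM = SL - NL + DI - DT = 199 - 70 + 29 - 10 = 148

148 dB


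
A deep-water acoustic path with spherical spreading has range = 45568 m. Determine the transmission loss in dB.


TL = 20*log10(45568) = 93.17

93.17 dB


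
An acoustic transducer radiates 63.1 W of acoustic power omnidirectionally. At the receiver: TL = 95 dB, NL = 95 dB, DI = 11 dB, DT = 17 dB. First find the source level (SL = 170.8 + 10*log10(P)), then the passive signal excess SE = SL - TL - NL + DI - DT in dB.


Step 1: SL = 170.8 + 10*log10(63.1) = 188.8 dB
Step 2: SE = SL - TL - NL + DI - DT = 188.8 - 95 - 95 + 11 - 17 = -7.2

-7.2 dB


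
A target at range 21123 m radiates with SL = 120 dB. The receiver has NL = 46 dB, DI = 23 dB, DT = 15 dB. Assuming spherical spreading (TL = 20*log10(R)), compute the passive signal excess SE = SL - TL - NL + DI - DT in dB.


Step 1: TL = 20*log10(21123) = 86.5 dB
Step 2: SE = 120 - 86.5 - 46 + 23 - 15 = -4.5

-4.5 dB


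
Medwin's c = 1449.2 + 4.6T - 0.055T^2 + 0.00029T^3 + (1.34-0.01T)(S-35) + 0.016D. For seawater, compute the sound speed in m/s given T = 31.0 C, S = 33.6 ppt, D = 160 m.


c = 1449.2 + 4.6*31.0 - 0.055*31.0^2 + 0.00029*31.0^3 + (1.34 - 0.01*31.0)*(33.6 - 35) + 0.016*160 = 1548.7

1548.7 m/s


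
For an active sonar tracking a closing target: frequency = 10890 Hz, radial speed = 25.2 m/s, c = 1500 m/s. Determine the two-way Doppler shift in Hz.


365.9 Hz


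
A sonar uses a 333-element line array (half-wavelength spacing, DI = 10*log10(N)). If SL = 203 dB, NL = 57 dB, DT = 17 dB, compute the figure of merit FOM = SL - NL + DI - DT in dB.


Step 1: DI = 10*log10(333) = 25.22 dB
Step 2: FOM = SL - NL + DI - DT = 203 - 57 + 25.22 - 17 = 154.22

154.22 dB


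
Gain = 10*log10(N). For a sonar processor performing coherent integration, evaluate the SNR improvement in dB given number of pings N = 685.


Gain = 10*log10(685) = 28.36

28.36 dB


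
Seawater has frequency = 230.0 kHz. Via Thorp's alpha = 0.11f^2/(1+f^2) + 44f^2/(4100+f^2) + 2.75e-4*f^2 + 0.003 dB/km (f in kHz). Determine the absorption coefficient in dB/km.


f^2 = 52900.0
alpha = 0.11*52900.0/(1+52900.0) + 44*52900.0/(4100+52900.0) + 2.75e-4*52900.0 + 0.003 = 55.496

55.496 dB/km


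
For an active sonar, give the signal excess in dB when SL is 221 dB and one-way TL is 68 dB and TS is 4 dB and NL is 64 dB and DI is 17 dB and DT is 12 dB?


SE = SL - 2*TL + TS - NL + DI - DT = 221 - 2*68 + (4) - 64 + 17 - 12 = 30

30 dB


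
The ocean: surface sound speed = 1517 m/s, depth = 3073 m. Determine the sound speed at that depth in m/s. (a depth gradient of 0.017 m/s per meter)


c = 1517 + 0.017 * 3073 = 1569.241

1569.241 m/s


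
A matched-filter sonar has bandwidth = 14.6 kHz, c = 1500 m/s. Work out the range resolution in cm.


dR = c/(2*BW) = 1500 / (2 * 14.6e3) = 0.0514 m = 5.14 cm

5.14 cm


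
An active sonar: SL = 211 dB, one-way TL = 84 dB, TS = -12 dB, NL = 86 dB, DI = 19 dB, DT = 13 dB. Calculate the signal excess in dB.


SE = SL - 2*TL + TS - NL + DI - DT = 211 - 2*84 + (-12) - 86 + 19 - 13 = -49

-49 dB


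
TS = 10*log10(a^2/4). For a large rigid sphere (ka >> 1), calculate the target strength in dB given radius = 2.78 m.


2.86 dB


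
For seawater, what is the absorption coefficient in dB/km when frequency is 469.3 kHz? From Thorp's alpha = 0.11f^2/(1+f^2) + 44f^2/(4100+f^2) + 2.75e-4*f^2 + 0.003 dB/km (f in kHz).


103.876 dB/km


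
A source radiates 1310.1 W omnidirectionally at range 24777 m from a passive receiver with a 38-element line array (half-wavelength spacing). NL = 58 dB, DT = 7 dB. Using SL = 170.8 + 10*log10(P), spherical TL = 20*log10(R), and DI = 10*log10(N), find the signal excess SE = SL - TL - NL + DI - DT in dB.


64.89 dB


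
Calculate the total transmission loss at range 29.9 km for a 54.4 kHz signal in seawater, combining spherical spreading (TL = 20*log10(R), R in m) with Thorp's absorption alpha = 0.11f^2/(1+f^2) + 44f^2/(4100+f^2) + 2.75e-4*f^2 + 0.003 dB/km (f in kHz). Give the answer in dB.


Step 1 (Thorp): alpha = 0.11*2959.36/(1+2959.36) + 44*2959.36/(4100+2959.36) + 2.75e-4*2959.36 + 0.003 = 19.3721 dB/km
Step 2: TL_spread = 20*log10(29900) = 89.51 dB
Step 3: TL_abs = alpha*R = 19.3721 * 29.9 = 579.23 dB
Step 4: TL_total = 89.51 + 579.23 = 668.74

668.74 dB


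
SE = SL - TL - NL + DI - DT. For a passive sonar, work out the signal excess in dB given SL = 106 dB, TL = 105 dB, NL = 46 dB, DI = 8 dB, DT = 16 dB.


SE = SL - TL - NL + DI - DT = 106 - 105 - 46 + 8 - 16 = -53

-53 dB


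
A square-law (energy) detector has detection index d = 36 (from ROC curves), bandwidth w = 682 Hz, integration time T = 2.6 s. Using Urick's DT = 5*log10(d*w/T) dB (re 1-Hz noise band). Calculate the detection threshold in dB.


DT = 5*log10(d*w/T) = 5*log10(36 * 682 / 2.6) = 5*log10(9443.08) = 19.88

19.88 dB


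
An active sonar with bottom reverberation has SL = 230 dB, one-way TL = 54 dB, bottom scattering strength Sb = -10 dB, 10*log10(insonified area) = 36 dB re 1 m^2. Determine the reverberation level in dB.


RL = SL - 2*TL + Sb + 10*log10(A) = 230 - 2*54 + (-10) + 36 = 148

148 dB


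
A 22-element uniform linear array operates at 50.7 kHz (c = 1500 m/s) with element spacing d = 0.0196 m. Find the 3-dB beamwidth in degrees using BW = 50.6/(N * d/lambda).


Step 1: lambda = 1500/50700 = 0.02959 m
Step 2: d/lambda = 0.0196/0.02959 = 0.6624
Step 3: BW = 50.6/(N * d/lambda) = 50.6/(22 * 0.6624) = 3.47

3.47 deg


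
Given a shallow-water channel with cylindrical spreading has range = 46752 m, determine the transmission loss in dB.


46.7 dB


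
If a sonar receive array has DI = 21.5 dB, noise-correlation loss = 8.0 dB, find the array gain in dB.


13.5 dB


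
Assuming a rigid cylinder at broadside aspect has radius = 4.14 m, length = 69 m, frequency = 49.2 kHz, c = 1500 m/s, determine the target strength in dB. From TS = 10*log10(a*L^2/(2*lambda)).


lambda = 1500/49200 = 0.03049 m
TS = 10*log10(4.14*69^2/(2*0.03049)) = 55.1

55.1 dB


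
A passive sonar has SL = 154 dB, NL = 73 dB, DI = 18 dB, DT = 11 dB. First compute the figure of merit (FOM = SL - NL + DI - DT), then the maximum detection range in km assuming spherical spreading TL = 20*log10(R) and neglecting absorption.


Step 1: FOM = SL - NL + DI - DT = 154 - 73 + 18 - 11 = 88 dB
Step 2: at max range FOM = TL = 20*log10(R), so R = 10^(88/20) = 25118.86 m = 25.12 km

25.12 km


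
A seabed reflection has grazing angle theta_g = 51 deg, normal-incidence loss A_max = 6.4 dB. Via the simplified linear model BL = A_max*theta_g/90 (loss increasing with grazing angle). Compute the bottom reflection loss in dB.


BL = A_max * theta_g / 90 = 6.4 * 51 / 90 = 3.63

3.63 dB


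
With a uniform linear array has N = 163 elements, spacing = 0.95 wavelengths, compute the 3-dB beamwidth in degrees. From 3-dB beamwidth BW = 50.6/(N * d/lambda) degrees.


0.33 deg


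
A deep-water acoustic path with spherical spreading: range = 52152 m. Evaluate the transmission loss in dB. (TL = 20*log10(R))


TL = 20*log10(52152) = 94.35

94.35 dB


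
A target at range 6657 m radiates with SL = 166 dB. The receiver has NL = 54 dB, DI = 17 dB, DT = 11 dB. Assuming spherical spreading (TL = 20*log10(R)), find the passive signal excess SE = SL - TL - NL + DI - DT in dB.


41.53 dB


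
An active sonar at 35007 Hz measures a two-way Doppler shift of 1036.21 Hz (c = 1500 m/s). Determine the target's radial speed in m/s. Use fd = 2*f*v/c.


From fd = 2*f*v/c, v = c*fd/(2*f) = 1500 * 1036.21 / (2*35007) = 22.2

22.2 m/s


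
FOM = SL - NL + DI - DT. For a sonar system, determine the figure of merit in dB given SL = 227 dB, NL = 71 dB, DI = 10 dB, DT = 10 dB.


FOM = SL - NL + DI - DT = 227 - 71 + 10 - 10 = 156

156 dB


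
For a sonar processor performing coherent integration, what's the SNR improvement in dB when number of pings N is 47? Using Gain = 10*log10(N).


16.72 dB


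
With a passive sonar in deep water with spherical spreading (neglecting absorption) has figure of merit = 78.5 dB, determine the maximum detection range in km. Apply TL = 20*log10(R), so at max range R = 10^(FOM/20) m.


At max range FOM = TL, so 20*log10(R) = 78.5
R = 10^(78.5/20) = 8413.95 m = 8.41 km

8.41 km


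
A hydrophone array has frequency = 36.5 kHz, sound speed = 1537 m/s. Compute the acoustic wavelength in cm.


4.21 cm


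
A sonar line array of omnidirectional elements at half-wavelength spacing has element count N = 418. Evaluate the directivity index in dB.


DI = 10*log10(418) = 26.21

26.21 dB


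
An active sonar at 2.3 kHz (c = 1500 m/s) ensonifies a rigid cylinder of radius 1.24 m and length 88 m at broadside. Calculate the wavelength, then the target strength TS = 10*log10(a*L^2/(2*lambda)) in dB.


Step 1: lambda = c/f = 1500/2300 = 0.65217 m
Step 2: TS = 10*log10(a*L^2/(2*lambda)) = 10*log10(1.24*88^2/(2*0.65217)) = 38.67

38.67 dB


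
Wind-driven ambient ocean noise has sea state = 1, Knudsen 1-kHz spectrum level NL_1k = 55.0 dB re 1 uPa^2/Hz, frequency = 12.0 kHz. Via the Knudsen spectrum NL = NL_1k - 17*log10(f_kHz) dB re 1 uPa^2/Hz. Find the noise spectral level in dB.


NL = NL_1k - 17*log10(f_kHz) = 55.0 - 17*log10(12.0) = 55.0 - (18.35) = 36.65

36.65 dB


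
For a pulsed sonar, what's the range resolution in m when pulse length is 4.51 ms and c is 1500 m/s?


dR = c*tau/2 = 1500 * 4.51e-3 / 2 = 3.3825

3.3825 m


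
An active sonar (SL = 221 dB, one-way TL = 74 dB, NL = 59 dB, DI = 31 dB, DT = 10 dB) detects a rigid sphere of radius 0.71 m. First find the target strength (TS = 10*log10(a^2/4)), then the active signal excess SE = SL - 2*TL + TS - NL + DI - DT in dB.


Step 1: TS = 10*log10(0.71^2/4) = -9.0 dB
Step 2: SE = SL - 2*TL + TS - NL + DI - DT = 221 - 2*74 + (-9.0) - 59 + 31 - 10 = 26.0

26.0 dB


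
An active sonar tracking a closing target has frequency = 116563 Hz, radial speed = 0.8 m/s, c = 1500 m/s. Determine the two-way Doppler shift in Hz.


fd = 2*f*v/c = 2 * 116563 * 0.8 / 1500 = 124.33

124.33 Hz


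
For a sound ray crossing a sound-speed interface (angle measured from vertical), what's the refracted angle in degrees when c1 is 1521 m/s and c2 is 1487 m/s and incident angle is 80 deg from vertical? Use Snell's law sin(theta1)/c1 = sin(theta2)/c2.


74.32 deg


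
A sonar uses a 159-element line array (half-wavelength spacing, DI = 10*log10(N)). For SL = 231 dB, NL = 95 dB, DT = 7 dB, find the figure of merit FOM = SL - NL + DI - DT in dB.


151.01 dB


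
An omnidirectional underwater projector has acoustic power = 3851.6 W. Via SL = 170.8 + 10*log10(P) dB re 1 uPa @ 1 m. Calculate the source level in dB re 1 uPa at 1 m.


SL = 170.8 + 10*log10(3851.6) = 170.8 + 35.86 = 206.66

206.66 dB


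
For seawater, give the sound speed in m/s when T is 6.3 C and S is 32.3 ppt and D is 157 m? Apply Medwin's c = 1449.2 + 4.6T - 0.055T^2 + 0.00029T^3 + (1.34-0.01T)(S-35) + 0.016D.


1475.13 m/s


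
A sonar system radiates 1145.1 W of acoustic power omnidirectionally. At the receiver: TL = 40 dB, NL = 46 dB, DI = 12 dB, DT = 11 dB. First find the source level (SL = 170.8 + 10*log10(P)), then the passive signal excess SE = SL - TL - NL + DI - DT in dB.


Step 1: SL = 170.8 + 10*log10(1145.1) = 201.39 dB
Step 2: SE = SL - TL - NL + DI - DT = 201.39 - 40 - 46 + 12 - 11 = 116.39

116.39 dB


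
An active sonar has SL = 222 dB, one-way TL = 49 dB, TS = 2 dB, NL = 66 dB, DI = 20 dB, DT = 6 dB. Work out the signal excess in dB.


SE = SL - 2*TL + TS - NL + DI - DT = 222 - 2*49 + (2) - 66 + 20 - 6 = 74

74 dB


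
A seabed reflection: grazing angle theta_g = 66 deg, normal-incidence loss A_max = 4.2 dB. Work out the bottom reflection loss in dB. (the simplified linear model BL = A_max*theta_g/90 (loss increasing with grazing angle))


BL = A_max * theta_g / 90 = 4.2 * 66 / 90 = 3.08

3.08 dB


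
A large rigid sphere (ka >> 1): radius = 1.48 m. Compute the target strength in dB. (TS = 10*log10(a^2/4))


TS = 10*log10(1.48^2 / 4) = 10*log10(0.5476) = -2.62

-2.62 dB


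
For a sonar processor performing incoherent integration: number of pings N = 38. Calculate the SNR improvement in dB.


Gain = 5*log10(38) = 7.9

7.9 dB


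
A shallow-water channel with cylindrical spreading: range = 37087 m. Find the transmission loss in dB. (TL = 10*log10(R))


TL = 10*log10(37087) = 45.69

45.69 dB


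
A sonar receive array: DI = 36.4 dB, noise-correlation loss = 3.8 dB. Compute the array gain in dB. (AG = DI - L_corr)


AG = DI - L_corr = 36.4 - 3.8 = 32.6

32.6 dB


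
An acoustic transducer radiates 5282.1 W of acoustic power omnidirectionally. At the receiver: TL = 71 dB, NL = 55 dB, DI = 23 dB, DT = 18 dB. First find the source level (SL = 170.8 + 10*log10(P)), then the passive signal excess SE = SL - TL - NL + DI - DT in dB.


Step 1: SL = 170.8 + 10*log10(5282.1) = 208.03 dB
Step 2: SE = SL - TL - NL + DI - DT = 208.03 - 71 - 55 + 23 - 18 = 87.03

87.03 dB


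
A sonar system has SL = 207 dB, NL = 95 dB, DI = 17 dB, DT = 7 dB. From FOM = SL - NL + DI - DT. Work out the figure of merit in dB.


FOM = SL - NL + DI - DT = 207 - 95 + 17 - 7 = 122

122 dB


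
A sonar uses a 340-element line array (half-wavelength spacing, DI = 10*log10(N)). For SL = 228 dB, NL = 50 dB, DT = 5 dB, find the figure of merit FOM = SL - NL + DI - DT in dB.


Step 1: DI = 10*log10(340) = 25.31 dB
Step 2: FOM = SL - NL + DI - DT = 228 - 50 + 25.31 - 5 = 198.31

198.31 dB


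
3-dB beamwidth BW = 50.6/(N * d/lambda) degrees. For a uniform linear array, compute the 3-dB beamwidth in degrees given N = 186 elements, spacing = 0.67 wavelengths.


BW = 50.6 / (186 * 0.67) = 50.6 / 124.62 = 0.41

0.41 deg


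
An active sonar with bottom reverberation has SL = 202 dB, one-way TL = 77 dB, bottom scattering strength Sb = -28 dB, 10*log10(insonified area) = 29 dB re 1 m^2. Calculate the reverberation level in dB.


RL = SL - 2*TL + Sb + 10*log10(A) = 202 - 2*77 + (-28) + 29 = 49

49 dB


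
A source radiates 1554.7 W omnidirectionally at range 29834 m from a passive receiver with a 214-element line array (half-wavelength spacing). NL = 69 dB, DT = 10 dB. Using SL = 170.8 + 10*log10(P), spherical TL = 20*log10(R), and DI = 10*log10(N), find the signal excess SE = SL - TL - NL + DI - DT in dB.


57.53 dB


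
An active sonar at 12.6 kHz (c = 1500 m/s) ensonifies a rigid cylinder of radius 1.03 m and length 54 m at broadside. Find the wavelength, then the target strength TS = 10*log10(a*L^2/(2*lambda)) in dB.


Step 1: lambda = c/f = 1500/12600 = 0.11905 m
Step 2: TS = 10*log10(a*L^2/(2*lambda)) = 10*log10(1.03*54^2/(2*0.11905)) = 41.01

41.01 dB


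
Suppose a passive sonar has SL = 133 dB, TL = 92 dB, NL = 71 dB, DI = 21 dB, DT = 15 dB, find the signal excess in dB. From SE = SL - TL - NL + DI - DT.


SE = SL - TL - NL + DI - DT = 133 - 92 - 71 + 21 - 15 = -24

-24 dB


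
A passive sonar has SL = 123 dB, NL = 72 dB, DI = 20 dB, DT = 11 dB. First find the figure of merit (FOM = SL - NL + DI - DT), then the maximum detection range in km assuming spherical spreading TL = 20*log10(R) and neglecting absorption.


Step 1: FOM = SL - NL + DI - DT = 123 - 72 + 20 - 11 = 60 dB
Step 2: at max range FOM = TL = 20*log10(R), so R = 10^(60/20) = 1000.0 m = 1.0 km

1.0 km


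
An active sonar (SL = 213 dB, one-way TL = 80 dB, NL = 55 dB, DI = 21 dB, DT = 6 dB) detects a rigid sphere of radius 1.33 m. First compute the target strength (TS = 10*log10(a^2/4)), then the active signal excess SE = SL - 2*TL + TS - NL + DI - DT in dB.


Step 1: TS = 10*log10(1.33^2/4) = -3.54 dB
Step 2: SE = SL - 2*TL + TS - NL + DI - DT = 213 - 2*80 + (-3.54) - 55 + 21 - 6 = 9.46

9.46 dB


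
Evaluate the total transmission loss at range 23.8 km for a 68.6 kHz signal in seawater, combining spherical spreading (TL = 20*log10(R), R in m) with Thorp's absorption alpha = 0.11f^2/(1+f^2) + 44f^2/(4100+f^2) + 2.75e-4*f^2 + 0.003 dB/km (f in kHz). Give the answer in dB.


Step 1 (Thorp): alpha = 0.11*4705.96/(1+4705.96) + 44*4705.96/(4100+4705.96) + 2.75e-4*4705.96 + 0.003 = 24.921 dB/km
Step 2: TL_spread = 20*log10(23800) = 87.53 dB
Step 3: TL_abs = alpha*R = 24.921 * 23.8 = 593.12 dB
Step 4: TL_total = 87.53 + 593.12 = 680.65

680.65 dB


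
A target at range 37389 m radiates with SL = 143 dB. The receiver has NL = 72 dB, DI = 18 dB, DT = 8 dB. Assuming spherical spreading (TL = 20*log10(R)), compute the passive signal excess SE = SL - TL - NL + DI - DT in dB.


Step 1: TL = 20*log10(37389) = 91.45 dB
Step 2: SE = 143 - 91.45 - 72 + 18 - 8 = -10.45

-10.45 dB


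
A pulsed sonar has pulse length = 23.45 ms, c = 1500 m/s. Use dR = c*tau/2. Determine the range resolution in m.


dR = c*tau/2 = 1500 * 23.45e-3 / 2 = 17.5875

17.5875 m


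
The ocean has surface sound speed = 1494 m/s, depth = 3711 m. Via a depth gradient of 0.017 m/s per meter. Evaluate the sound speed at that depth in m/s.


c = 1494 + 0.017 * 3711 = 1557.087

1557.087 m/s


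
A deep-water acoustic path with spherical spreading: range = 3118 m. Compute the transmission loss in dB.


TL = 20*log10(3118) = 69.88

69.88 dB


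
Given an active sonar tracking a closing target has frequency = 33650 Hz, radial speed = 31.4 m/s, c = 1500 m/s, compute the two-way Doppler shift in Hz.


fd = 2*f*v/c = 2 * 33650 * 31.4 / 1500 = 1408.81

1408.81 Hz


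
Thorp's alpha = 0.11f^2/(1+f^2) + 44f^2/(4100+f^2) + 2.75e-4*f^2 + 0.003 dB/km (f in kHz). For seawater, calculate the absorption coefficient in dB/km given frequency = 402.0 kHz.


87.465 dB/km


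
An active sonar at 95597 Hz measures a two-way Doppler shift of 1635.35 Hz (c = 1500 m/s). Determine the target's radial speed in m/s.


12.83 m/s


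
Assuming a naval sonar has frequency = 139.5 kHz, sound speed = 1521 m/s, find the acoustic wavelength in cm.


lambda = c/f = 1521 / 139500 = 0.0109 m = 1.09 cm

1.09 cm


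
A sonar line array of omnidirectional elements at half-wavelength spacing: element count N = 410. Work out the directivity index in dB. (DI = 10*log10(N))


26.13 dB


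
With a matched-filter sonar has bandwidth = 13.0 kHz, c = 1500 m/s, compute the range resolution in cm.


dR = c/(2*BW) = 1500 / (2 * 13.0e3) = 0.0577 m = 5.77 cm

5.77 cm


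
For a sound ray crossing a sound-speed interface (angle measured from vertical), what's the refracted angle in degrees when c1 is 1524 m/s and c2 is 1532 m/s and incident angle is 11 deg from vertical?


sin(theta2) = (c2/c1)*sin(theta1) = (1532/1524)*sin(11 deg) = 0.19181
theta2 = arcsin(0.19181) = 11.06

11.06 deg


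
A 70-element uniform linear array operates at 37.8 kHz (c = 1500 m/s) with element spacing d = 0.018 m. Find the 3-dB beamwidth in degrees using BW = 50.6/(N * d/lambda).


1.59 deg


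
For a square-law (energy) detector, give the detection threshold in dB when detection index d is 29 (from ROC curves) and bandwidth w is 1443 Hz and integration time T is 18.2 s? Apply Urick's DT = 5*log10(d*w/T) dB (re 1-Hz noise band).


16.81 dB


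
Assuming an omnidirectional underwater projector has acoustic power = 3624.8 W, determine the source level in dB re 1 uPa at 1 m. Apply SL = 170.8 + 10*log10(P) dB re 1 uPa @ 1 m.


206.39 dB


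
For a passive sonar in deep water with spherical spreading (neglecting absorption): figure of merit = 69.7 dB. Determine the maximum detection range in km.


3.05 km


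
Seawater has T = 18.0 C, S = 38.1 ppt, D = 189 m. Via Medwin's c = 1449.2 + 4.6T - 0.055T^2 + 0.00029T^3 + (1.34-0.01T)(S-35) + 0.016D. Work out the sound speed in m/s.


c = 1449.2 + 4.6*18.0 - 0.055*18.0^2 + 0.00029*18.0^3 + (1.34 - 0.01*18.0)*(38.1 - 35) + 0.016*189 = 1522.49

1522.49 m/s


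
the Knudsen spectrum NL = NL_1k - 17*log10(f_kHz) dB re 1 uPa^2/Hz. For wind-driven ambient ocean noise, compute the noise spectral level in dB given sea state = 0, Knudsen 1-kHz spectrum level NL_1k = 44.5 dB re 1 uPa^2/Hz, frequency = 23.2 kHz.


NL = NL_1k - 17*log10(f_kHz) = 44.5 - 17*log10(23.2) = 44.5 - (23.21) = 21.29

21.29 dB


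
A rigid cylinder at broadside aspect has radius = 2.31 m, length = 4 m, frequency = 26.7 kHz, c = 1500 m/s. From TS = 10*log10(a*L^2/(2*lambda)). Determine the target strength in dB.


lambda = 1500/26700 = 0.05618 m
TS = 10*log10(2.31*4^2/(2*0.05618)) = 25.17

25.17 dB


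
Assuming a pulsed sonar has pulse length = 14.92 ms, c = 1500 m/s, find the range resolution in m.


11.19 m


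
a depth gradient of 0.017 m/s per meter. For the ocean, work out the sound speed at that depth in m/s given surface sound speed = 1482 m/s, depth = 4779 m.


c = 1482 + 0.017 * 4779 = 1563.243

1563.243 m/s


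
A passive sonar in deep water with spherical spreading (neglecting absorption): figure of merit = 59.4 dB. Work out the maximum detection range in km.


0.93 km


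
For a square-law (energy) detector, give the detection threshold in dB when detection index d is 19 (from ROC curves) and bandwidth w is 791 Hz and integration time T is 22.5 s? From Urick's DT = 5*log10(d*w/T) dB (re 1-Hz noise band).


14.12 dB


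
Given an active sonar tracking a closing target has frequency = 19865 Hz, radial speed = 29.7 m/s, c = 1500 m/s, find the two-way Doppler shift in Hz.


fd = 2*f*v/c = 2 * 19865 * 29.7 / 1500 = 786.65

786.65 Hz


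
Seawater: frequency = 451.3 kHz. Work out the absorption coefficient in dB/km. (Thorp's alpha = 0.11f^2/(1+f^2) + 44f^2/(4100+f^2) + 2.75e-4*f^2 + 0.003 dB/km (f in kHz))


f^2 = 203671.69
alpha = 0.11*203671.69/(1+203671.69) + 44*203671.69/(4100+203671.69) + 2.75e-4*203671.69 + 0.003 = 99.254

99.254 dB/km


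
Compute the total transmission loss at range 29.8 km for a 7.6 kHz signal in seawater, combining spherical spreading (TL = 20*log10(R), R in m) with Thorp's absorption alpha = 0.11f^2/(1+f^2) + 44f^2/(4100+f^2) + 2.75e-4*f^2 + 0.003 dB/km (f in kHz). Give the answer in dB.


111.48 dB


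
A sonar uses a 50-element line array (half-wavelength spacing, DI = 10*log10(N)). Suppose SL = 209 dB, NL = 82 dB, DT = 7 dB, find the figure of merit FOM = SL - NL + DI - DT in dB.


Step 1: DI = 10*log10(50) = 16.99 dB
Step 2: FOM = SL - NL + DI - DT = 209 - 82 + 16.99 - 7 = 136.99

136.99 dB


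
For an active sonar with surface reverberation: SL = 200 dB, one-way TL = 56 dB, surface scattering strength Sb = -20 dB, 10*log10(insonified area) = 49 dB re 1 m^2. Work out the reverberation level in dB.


117 dB


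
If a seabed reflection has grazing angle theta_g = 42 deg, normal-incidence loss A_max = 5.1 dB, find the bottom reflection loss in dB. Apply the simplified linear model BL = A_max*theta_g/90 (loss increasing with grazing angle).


BL = A_max * theta_g / 90 = 5.1 * 42 / 90 = 2.38

2.38 dB


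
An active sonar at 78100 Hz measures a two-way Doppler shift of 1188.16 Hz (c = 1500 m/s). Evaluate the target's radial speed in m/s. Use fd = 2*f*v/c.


11.41 m/s


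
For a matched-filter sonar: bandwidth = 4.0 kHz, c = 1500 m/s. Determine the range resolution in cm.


dR = c/(2*BW) = 1500 / (2 * 4.0e3) = 0.1875 m = 18.75 cm

18.75 cm


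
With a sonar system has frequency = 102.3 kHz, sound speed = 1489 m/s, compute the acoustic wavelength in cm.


1.46 cm


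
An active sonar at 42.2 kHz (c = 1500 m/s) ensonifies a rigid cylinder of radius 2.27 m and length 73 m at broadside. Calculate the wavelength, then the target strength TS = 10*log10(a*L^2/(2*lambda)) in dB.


Step 1: lambda = c/f = 1500/42200 = 0.03555 m
Step 2: TS = 10*log10(a*L^2/(2*lambda)) = 10*log10(2.27*73^2/(2*0.03555)) = 52.31

52.31 dB


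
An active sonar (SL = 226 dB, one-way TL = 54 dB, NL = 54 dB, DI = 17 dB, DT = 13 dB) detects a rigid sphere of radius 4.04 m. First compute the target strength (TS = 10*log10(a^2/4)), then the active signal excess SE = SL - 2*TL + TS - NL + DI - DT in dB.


Step 1: TS = 10*log10(4.04^2/4) = 6.11 dB
Step 2: SE = SL - 2*TL + TS - NL + DI - DT = 226 - 2*54 + (6.11) - 54 + 17 - 13 = 74.11

74.11 dB


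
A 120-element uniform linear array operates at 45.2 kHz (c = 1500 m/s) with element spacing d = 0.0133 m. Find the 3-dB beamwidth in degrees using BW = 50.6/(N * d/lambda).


Step 1: lambda = 1500/45200 = 0.03319 m
Step 2: d/lambda = 0.0133/0.03319 = 0.4007
Step 3: BW = 50.6/(N * d/lambda) = 50.6/(120 * 0.4007) = 1.05

1.05 deg


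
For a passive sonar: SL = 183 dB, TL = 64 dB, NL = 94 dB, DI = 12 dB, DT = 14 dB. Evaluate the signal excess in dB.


SE = SL - TL - NL + DI - DT = 183 - 64 - 94 + 12 - 14 = 23

23 dB


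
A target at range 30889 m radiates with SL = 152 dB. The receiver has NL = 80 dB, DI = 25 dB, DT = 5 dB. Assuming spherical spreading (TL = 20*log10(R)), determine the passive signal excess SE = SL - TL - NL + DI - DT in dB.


Step 1: TL = 20*log10(30889) = 89.8 dB
Step 2: SE = 152 - 89.8 - 80 + 25 - 5 = 2.2

2.2 dB


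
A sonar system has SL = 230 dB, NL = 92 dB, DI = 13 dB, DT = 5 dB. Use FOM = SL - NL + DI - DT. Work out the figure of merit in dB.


FOM = SL - NL + DI - DT = 230 - 92 + 13 - 5 = 146

146 dB


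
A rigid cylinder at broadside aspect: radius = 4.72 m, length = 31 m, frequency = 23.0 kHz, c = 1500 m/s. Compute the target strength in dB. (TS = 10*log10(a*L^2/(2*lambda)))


45.41 dB


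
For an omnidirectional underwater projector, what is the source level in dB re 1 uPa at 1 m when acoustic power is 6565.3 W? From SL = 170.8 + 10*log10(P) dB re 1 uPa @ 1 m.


208.97 dB


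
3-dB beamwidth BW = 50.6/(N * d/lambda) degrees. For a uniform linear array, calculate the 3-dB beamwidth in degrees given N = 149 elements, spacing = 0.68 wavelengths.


0.5 deg


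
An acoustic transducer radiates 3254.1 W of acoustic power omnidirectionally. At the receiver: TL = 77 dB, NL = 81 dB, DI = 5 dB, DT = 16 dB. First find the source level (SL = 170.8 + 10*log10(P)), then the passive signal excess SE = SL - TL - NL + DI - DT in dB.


Step 1: SL = 170.8 + 10*log10(3254.1) = 205.92 dB
Step 2: SE = SL - TL - NL + DI - DT = 205.92 - 77 - 81 + 5 - 16 = 36.92

36.92 dB
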